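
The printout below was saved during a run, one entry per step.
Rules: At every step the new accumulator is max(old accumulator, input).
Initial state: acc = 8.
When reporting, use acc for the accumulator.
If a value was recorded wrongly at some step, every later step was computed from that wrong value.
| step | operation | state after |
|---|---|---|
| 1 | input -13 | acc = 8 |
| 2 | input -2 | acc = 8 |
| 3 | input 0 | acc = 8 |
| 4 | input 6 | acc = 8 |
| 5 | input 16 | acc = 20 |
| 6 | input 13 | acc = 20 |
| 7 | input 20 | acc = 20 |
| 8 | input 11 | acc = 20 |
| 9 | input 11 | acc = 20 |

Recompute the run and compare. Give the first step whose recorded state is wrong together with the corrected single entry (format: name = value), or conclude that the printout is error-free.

step 1: acc = max(8, -13) = 8 -> consistent with the printout
step 2: acc = max(8, -2) = 8 -> consistent with the printout
step 3: acc = max(8, 0) = 8 -> exactly as logged
step 4: acc = max(8, 6) = 8 -> confirmed correct
step 5: acc = max(8, 16) = 16 -> not what was recorded
The audit stops at step 5: the recorded entry is wrong and should be acc = 16.

step 5, acc = 16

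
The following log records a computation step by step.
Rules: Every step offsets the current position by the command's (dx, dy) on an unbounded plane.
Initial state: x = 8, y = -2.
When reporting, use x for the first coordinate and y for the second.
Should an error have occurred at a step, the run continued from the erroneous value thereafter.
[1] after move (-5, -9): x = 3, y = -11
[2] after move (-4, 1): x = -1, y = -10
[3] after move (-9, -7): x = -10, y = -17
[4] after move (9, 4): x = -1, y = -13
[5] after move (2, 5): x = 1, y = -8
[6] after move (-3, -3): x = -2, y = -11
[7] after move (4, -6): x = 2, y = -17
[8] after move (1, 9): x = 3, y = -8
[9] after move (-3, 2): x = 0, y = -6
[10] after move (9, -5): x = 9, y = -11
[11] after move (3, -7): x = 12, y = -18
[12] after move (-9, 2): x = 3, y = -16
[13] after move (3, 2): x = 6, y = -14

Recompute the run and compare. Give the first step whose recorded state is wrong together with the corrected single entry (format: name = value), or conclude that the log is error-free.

no error

Recomputing the run from the initial state:
step 1: x = 3, y = -11
step 2: x = -1, y = -10
step 3: x = -10, y = -17
step 4: x = -1, y = -13
step 5: x = 1, y = -8
step 6: x = -2, y = -11
step 7: x = 2, y = -17
step 8: x = 3, y = -8
step 9: x = 0, y = -6
step 10: x = 9, y = -11
step 11: x = 12, y = -18
step 12: x = 3, y = -16
step 13: x = 6, y = -14
This matches the log at every step.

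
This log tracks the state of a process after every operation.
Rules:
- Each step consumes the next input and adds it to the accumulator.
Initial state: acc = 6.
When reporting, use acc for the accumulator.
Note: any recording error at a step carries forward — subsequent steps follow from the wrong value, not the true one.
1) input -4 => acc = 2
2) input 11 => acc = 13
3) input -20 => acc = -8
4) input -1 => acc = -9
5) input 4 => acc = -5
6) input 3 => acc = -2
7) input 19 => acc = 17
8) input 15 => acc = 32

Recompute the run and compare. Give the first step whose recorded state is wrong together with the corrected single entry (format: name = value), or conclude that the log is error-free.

Recomputing the run from the initial state:
step 1: acc = 2
step 2: acc = 13
step 3: acc = -7
step 4: acc = -8
step 5: acc = -4
step 6: acc = -1
step 7: acc = 18
step 8: acc = 33
The first disagreement with the log is at step 3, where the value should be acc = -7.

step 3, acc = -7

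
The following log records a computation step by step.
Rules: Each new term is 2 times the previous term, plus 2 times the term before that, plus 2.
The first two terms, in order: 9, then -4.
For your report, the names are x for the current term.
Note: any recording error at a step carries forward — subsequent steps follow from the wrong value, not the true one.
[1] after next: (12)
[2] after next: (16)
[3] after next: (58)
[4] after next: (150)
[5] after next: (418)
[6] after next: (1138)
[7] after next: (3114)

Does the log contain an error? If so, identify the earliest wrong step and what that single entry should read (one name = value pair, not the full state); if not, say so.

step 2, x = 18

Recomputing the run from the initial state:
step 1: x = 12
step 2: x = 18
step 3: x = 62
step 4: x = 162
step 5: x = 450
step 6: x = 1226
step 7: x = 3354
The first disagreement with the log is at step 2, where the value should be x = 18.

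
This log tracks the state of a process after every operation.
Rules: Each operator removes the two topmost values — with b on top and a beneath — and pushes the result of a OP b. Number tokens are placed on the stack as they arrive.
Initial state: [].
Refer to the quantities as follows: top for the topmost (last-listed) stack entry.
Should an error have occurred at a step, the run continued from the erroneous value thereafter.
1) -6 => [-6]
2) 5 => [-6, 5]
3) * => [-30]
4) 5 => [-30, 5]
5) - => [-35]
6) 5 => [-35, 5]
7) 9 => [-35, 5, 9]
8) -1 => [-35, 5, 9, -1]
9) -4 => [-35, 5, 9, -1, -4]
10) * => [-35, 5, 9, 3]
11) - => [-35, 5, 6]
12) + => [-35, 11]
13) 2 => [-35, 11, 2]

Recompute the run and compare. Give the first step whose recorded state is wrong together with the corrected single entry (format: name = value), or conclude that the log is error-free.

step 10, top = 4

Recomputing the run from the initial state:
step 1: [-6]
step 2: [-6, 5]
step 3: [-30]
step 4: [-30, 5]
step 5: [-35]
step 6: [-35, 5]
step 7: [-35, 5, 9]
step 8: [-35, 5, 9, -1]
step 9: [-35, 5, 9, -1, -4]
step 10: [-35, 5, 9, 4]
step 11: [-35, 5, 5]
step 12: [-35, 10]
step 13: [-35, 10, 2]
The first disagreement with the log is at step 10, where the value should be top = 4.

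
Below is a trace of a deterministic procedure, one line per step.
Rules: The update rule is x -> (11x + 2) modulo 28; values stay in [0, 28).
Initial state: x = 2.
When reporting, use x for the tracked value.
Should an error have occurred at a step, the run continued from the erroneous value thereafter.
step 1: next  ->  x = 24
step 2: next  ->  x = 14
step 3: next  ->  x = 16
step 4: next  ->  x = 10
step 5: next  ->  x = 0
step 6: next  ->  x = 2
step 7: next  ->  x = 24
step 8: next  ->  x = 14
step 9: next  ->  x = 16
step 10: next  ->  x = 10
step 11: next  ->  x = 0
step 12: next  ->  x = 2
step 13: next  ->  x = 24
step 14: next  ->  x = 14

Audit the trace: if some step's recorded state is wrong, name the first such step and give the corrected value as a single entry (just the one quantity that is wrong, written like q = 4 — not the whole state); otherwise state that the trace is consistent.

no error

step 1: x = (11*2 + 2) mod 28 = 24 -> matches
step 2: x = (11*24 + 2) mod 28 = 14 -> confirmed correct
step 3: x = (11*14 + 2) mod 28 = 16 -> matches
step 4: x = (11*16 + 2) mod 28 = 10 -> checks out
step 5: x = (11*10 + 2) mod 28 = 0 -> exactly as logged
step 6: x = (11*0 + 2) mod 28 = 2 -> matches
step 7: x = (11*2 + 2) mod 28 = 24 -> consistent with the trace
step 8: x = (11*24 + 2) mod 28 = 14 -> confirmed correct
step 9: x = (11*14 + 2) mod 28 = 16 -> matches
step 10: x = (11*16 + 2) mod 28 = 10 -> matches
step 11: x = (11*10 + 2) mod 28 = 0 -> matches
step 12: x = (11*0 + 2) mod 28 = 2 -> consistent with the trace
step 13: x = (11*2 + 2) mod 28 = 24 -> exactly as logged
step 14: x = (11*24 + 2) mod 28 = 14 -> matches
The whole run recomputes cleanly — no discrepancies.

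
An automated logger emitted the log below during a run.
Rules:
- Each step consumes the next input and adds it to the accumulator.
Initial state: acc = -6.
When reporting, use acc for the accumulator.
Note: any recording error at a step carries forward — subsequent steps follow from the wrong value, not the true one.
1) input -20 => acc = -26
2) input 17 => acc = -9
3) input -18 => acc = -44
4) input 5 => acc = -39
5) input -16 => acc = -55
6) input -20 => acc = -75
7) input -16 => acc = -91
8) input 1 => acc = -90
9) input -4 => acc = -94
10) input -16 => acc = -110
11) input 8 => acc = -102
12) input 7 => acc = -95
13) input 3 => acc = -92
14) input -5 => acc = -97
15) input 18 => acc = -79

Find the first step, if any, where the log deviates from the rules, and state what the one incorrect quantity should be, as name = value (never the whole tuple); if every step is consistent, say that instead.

step 1: acc = -6 + -20 = -26 -> agrees with the log
step 2: acc = -26 + 17 = -9 -> exactly as logged
step 3: acc = -9 + -18 = -27 -> the log has a different value
So the first discrepancy is step 3, where the right value is acc = -27.

step 3, acc = -27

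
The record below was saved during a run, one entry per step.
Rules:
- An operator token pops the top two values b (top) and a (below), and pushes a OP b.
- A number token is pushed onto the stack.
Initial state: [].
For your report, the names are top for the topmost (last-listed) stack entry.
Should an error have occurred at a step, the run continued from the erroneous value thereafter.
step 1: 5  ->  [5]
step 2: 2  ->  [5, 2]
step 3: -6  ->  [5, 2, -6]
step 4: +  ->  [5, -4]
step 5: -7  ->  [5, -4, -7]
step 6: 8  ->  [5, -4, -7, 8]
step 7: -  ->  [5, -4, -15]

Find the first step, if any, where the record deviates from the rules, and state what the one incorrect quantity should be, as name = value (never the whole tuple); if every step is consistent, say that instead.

step 1: push 5: top = 5 -> same as recorded
step 2: push 2: top = 2 -> verified
step 3: push -6: top = -6 -> confirmed correct
step 4: 2 + -6 = -4 -> checks out
step 5: push -7: top = -7 -> in agreement
step 6: push 8: top = 8 -> matches
step 7: -7 - 8 = -15 -> matches
The recomputation confirms every line.

no error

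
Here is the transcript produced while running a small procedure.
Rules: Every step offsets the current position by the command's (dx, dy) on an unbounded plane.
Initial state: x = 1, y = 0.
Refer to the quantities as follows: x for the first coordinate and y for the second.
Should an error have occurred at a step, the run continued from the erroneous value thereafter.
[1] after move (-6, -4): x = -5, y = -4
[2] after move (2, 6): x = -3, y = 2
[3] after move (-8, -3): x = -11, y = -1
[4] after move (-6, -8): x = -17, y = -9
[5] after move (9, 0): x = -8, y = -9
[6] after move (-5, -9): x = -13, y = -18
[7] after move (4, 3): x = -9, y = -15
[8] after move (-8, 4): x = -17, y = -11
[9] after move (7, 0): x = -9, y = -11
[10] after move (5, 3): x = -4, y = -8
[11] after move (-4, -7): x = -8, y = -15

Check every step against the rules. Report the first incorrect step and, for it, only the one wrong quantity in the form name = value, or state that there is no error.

Recomputing the run from the initial state:
step 1: x = -5, y = -4
step 2: x = -3, y = 2
step 3: x = -11, y = -1
step 4: x = -17, y = -9
step 5: x = -8, y = -9
step 6: x = -13, y = -18
step 7: x = -9, y = -15
step 8: x = -17, y = -11
step 9: x = -10, y = -11
step 10: x = -5, y = -8
step 11: x = -9, y = -15
The first disagreement with the transcript is at step 9, where the value should be x = -10.

step 9, x = -10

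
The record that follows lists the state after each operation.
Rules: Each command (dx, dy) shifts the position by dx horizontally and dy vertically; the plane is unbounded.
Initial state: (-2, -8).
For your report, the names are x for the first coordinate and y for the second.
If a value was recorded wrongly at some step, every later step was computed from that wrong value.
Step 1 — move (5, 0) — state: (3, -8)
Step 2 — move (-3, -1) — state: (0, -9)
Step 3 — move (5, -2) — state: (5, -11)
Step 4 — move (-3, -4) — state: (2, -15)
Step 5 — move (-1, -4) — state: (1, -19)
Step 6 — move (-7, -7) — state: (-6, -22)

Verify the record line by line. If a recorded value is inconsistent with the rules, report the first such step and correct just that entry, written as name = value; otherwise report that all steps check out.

step 6, y = -26

1. x = -2 + (5) = 3, y = -8 + (0) = -8 (same as recorded)
2. x = 3 + (-3) = 0, y = -8 + (-1) = -9 (consistent with the record)
3. x = 0 + (5) = 5, y = -9 + (-2) = -11 (consistent with the record)
4. x = 5 + (-3) = 2, y = -11 + (-4) = -15 (consistent with the record)
5. x = 2 + (-1) = 1, y = -15 + (-4) = -19 (exactly as logged)
6. x = 1 + (-7) = -6, y = -19 + (-7) = -26 (the recorded entry deviates here)
First incorrect step: 6; the correct value is y = -26.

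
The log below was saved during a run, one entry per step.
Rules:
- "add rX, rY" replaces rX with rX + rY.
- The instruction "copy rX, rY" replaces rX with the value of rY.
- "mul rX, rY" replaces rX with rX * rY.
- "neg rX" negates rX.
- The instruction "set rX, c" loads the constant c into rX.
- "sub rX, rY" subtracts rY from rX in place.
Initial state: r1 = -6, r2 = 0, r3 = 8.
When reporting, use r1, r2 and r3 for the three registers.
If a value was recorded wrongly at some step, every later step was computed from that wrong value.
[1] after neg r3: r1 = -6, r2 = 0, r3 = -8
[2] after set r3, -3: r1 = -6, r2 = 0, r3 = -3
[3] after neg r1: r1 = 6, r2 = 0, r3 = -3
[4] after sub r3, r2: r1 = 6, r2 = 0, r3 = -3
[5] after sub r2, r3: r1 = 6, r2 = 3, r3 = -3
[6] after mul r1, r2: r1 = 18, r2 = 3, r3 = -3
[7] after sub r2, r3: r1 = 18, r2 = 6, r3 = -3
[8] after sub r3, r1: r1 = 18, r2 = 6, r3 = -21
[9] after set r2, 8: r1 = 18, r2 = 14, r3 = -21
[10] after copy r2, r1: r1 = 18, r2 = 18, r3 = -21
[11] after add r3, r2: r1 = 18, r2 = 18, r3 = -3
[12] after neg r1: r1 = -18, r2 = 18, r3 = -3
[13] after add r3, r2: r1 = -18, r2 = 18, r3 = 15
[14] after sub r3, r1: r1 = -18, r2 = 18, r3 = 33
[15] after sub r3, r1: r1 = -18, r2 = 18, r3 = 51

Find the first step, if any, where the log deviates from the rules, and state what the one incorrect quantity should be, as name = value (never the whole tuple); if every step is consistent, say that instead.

Recomputing the run from the initial state:
step 1: r1 = -6, r2 = 0, r3 = -8
step 2: r1 = -6, r2 = 0, r3 = -3
step 3: r1 = 6, r2 = 0, r3 = -3
step 4: r1 = 6, r2 = 0, r3 = -3
step 5: r1 = 6, r2 = 3, r3 = -3
step 6: r1 = 18, r2 = 3, r3 = -3
step 7: r1 = 18, r2 = 6, r3 = -3
step 8: r1 = 18, r2 = 6, r3 = -21
step 9: r1 = 18, r2 = 8, r3 = -21
step 10: r1 = 18, r2 = 18, r3 = -21
step 11: r1 = 18, r2 = 18, r3 = -3
step 12: r1 = -18, r2 = 18, r3 = -3
step 13: r1 = -18, r2 = 18, r3 = 15
step 14: r1 = -18, r2 = 18, r3 = 33
step 15: r1 = -18, r2 = 18, r3 = 51
The first disagreement with the log is at step 9, where the value should be r2 = 8.

step 9, r2 = 8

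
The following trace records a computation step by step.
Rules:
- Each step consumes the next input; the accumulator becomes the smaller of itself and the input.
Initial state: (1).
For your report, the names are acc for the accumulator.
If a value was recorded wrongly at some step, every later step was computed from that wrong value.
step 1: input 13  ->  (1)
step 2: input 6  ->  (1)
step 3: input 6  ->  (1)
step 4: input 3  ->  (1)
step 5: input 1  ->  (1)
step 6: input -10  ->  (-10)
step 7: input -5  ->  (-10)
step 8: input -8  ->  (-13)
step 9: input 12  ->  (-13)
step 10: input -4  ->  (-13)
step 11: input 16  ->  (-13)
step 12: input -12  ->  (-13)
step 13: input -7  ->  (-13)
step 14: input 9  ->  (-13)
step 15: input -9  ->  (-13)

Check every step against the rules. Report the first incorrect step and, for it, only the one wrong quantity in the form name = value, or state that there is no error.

step 8, acc = -10

step 1: acc = min(1, 13) = 1 -> consistent with the trace
step 2: acc = min(1, 6) = 1 -> confirmed correct
step 3: acc = min(1, 6) = 1 -> no discrepancy
step 4: acc = min(1, 3) = 1 -> consistent with the trace
step 5: acc = min(1, 1) = 1 -> same as recorded
step 6: acc = min(1, -10) = -10 -> checks out
step 7: acc = min(-10, -5) = -10 -> confirmed correct
step 8: acc = min(-10, -8) = -10 -> a discrepancy with the trace
The earliest wrong entry is at step 8: it should read acc = -10.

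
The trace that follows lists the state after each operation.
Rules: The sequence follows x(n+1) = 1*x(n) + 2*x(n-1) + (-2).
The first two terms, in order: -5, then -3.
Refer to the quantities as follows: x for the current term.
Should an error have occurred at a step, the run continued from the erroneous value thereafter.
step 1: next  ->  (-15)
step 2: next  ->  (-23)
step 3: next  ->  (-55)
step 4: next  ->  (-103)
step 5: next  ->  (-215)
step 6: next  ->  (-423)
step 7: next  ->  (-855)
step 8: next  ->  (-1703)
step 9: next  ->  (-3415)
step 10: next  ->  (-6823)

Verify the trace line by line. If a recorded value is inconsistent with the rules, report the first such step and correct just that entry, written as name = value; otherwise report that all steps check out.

step 1: x = 1*(-3) + (2)*(-5) + (-2) = -15 -> confirmed correct
step 2: x = 1*(-15) + (2)*(-3) + (-2) = -23 -> in agreement
step 3: x = 1*(-23) + (2)*(-15) + (-2) = -55 -> exactly as logged
step 4: x = 1*(-55) + (2)*(-23) + (-2) = -103 -> agrees with the trace
step 5: x = 1*(-103) + (2)*(-55) + (-2) = -215 -> checks out
step 6: x = 1*(-215) + (2)*(-103) + (-2) = -423 -> verified
step 7: x = 1*(-423) + (2)*(-215) + (-2) = -855 -> checks out
step 8: x = 1*(-855) + (2)*(-423) + (-2) = -1703 -> same as recorded
step 9: x = 1*(-1703) + (2)*(-855) + (-2) = -3415 -> exactly as logged
step 10: x = 1*(-3415) + (2)*(-1703) + (-2) = -6823 -> same as recorded
Every step is consistent.

no error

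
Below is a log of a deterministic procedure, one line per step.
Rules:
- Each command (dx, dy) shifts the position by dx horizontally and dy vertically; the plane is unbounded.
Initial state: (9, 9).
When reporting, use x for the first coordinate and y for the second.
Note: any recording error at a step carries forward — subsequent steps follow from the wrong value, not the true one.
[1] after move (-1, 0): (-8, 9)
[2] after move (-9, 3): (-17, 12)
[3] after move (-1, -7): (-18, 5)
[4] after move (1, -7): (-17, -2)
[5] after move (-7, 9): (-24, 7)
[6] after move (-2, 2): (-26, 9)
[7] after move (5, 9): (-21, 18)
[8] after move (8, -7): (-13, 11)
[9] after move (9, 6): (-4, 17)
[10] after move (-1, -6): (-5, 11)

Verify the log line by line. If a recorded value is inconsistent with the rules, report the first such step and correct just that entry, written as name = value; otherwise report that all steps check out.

step 1, x = 8

Step 1: x = 9 + (-1) = 8, y = 9 + (0) = 9 — the log disagrees here.
Step 1 is the first one off; corrected, x = 8.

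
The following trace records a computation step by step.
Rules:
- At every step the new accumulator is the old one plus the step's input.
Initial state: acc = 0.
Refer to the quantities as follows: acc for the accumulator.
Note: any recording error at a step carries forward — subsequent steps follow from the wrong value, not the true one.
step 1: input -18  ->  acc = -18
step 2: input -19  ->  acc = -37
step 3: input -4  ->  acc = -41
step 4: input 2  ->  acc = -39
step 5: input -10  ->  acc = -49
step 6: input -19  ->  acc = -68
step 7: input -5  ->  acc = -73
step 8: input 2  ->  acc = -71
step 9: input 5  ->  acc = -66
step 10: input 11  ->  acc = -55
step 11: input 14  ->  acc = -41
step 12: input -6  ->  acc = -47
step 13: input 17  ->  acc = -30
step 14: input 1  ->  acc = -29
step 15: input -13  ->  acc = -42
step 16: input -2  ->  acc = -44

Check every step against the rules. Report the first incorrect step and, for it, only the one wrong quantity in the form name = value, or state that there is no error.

1. acc = 0 + -18 = -18 (no discrepancy)
2. acc = -18 + -19 = -37 (agrees with the trace)
3. acc = -37 + -4 = -41 (agrees with the trace)
4. acc = -41 + 2 = -39 (verified)
5. acc = -39 + -10 = -49 (no discrepancy)
6. acc = -49 + -19 = -68 (matches)
7. acc = -68 + -5 = -73 (exactly as logged)
8. acc = -73 + 2 = -71 (no discrepancy)
9. acc = -71 + 5 = -66 (matches)
10. acc = -66 + 11 = -55 (exactly as logged)
11. acc = -55 + 14 = -41 (matches)
12. acc = -41 + -6 = -47 (checks out)
13. acc = -47 + 17 = -30 (exactly as logged)
14. acc = -30 + 1 = -29 (verified)
15. acc = -29 + -13 = -42 (confirmed correct)
16. acc = -42 + -2 = -44 (same as recorded)
Every step is consistent.

no error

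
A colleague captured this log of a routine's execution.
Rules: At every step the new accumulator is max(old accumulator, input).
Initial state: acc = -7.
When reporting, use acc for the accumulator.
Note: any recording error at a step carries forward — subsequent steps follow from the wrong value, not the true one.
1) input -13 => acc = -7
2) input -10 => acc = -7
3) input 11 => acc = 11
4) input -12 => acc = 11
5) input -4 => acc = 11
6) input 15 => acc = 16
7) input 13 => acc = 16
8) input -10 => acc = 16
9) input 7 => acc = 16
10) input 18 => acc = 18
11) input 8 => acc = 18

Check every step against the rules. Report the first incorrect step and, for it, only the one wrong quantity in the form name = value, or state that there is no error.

step 6, acc = 15

step 1: acc = max(-7, -13) = -7 -> confirmed correct
step 2: acc = max(-7, -10) = -7 -> confirmed correct
step 3: acc = max(-7, 11) = 11 -> exactly as logged
step 4: acc = max(11, -12) = 11 -> checks out
step 5: acc = max(11, -4) = 11 -> exactly as logged
step 6: acc = max(11, 15) = 15 -> a discrepancy with the log
First deviation found at step 6; the corrected entry is acc = 15.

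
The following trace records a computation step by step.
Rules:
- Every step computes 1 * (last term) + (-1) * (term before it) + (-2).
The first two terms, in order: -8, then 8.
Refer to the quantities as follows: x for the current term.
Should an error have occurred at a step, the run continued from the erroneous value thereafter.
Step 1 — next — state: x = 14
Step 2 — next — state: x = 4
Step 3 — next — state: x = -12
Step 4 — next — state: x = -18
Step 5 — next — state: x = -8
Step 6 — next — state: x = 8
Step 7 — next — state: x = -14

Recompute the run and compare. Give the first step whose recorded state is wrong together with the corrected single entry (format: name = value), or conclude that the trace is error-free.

step 7, x = 14

1. x = 1*(8) + (-1)*(-8) + (-2) = 14 (consistent with the trace)
2. x = 1*(14) + (-1)*(8) + (-2) = 4 (same as recorded)
3. x = 1*(4) + (-1)*(14) + (-2) = -12 (exactly as logged)
4. x = 1*(-12) + (-1)*(4) + (-2) = -18 (consistent with the trace)
5. x = 1*(-18) + (-1)*(-12) + (-2) = -8 (no discrepancy)
6. x = 1*(-8) + (-1)*(-18) + (-2) = 8 (agrees with the trace)
7. x = 1*(8) + (-1)*(-8) + (-2) = 14 (the entry is off here)
First deviation found at step 7; the corrected entry is x = 14.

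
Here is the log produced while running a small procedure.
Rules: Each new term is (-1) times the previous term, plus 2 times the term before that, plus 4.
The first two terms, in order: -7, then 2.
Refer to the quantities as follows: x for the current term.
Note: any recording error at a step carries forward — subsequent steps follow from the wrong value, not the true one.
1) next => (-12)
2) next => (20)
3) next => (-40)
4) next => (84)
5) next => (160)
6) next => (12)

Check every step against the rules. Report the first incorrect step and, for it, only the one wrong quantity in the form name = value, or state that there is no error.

step 5, x = -160

Recomputing the run from the initial state:
step 1: x = -12
step 2: x = 20
step 3: x = -40
step 4: x = 84
step 5: x = -160
step 6: x = 332
The first disagreement with the log is at step 5, where the value should be x = -160.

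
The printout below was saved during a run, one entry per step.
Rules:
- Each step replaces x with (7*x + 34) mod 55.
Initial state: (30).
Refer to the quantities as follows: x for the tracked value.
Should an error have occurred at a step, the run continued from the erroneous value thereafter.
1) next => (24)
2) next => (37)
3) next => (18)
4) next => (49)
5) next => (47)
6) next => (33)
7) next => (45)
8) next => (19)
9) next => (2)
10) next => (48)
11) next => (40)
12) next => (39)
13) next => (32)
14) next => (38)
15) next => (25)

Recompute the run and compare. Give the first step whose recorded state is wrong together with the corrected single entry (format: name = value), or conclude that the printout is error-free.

Recomputing the run from the initial state:
step 1: x = 24
step 2: x = 37
step 3: x = 18
step 4: x = 50
step 5: x = 54
step 6: x = 27
step 7: x = 3
step 8: x = 0
step 9: x = 34
step 10: x = 52
step 11: x = 13
step 12: x = 15
step 13: x = 29
step 14: x = 17
step 15: x = 43
The first disagreement with the printout is at step 4, where the value should be x = 50.

step 4, x = 50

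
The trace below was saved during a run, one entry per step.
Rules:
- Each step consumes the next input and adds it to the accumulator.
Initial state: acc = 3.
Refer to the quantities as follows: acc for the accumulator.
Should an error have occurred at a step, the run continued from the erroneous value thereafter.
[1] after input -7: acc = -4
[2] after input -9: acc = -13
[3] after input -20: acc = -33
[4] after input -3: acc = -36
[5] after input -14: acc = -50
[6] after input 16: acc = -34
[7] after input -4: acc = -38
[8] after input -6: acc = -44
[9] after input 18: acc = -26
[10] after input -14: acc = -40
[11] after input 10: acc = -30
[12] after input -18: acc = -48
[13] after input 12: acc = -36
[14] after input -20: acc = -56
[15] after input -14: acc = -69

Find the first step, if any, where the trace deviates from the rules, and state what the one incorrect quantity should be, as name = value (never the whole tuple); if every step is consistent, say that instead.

1. acc = 3 + -7 = -4 (confirmed correct)
2. acc = -4 + -9 = -13 (in agreement)
3. acc = -13 + -20 = -33 (same as recorded)
4. acc = -33 + -3 = -36 (in agreement)
5. acc = -36 + -14 = -50 (checks out)
6. acc = -50 + 16 = -34 (verified)
7. acc = -34 + -4 = -38 (no discrepancy)
8. acc = -38 + -6 = -44 (confirmed correct)
9. acc = -44 + 18 = -26 (no discrepancy)
10. acc = -26 + -14 = -40 (in agreement)
11. acc = -40 + 10 = -30 (verified)
12. acc = -30 + -18 = -48 (verified)
13. acc = -48 + 12 = -36 (same as recorded)
14. acc = -36 + -20 = -56 (agrees with the trace)
15. acc = -56 + -14 = -70 (a discrepancy with the trace)
The earliest wrong entry is at step 15: it should read acc = -70.

step 15, acc = -70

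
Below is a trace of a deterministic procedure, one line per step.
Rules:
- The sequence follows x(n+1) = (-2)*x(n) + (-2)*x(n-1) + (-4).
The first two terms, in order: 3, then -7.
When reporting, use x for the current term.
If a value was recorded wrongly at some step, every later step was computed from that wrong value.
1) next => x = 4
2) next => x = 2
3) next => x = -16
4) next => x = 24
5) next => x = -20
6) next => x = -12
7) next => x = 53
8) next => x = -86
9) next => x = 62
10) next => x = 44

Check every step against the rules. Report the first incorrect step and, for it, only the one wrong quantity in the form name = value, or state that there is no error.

step 7, x = 60

1. x = -2*(-7) + (-2)*(3) + (-4) = 4 (checks out)
2. x = -2*(4) + (-2)*(-7) + (-4) = 2 (same as recorded)
3. x = -2*(2) + (-2)*(4) + (-4) = -16 (in agreement)
4. x = -2*(-16) + (-2)*(2) + (-4) = 24 (confirmed correct)
5. x = -2*(24) + (-2)*(-16) + (-4) = -20 (checks out)
6. x = -2*(-20) + (-2)*(24) + (-4) = -12 (same as recorded)
7. x = -2*(-12) + (-2)*(-20) + (-4) = 60 (the entry is off here)
The earliest wrong entry is at step 7: it should read x = 60.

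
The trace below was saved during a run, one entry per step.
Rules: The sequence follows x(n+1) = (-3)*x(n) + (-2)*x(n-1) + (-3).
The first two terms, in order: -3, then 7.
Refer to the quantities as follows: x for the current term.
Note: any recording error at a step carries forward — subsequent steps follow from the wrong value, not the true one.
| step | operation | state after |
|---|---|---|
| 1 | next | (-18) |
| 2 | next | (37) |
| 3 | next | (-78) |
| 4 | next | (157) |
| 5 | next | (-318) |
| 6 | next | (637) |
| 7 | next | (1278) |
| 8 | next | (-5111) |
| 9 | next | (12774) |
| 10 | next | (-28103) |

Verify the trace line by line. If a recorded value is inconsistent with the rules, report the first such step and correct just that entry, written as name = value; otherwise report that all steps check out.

step 7, x = -1278

Recomputing the run from the initial state:
step 1: x = -18
step 2: x = 37
step 3: x = -78
step 4: x = 157
step 5: x = -318
step 6: x = 637
step 7: x = -1278
step 8: x = 2557
step 9: x = -5118
step 10: x = 10237
The first disagreement with the trace is at step 7, where the value should be x = -1278.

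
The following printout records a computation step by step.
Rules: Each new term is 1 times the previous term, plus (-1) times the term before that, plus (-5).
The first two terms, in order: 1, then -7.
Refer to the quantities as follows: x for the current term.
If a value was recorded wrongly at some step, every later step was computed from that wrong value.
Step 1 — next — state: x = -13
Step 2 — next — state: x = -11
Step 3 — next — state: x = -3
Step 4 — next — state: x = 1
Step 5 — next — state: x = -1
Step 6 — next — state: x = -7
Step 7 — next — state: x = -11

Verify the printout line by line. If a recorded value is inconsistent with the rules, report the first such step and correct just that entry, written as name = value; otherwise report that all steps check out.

Recomputing the run from the initial state:
step 1: x = -13
step 2: x = -11
step 3: x = -3
step 4: x = 3
step 5: x = 1
step 6: x = -7
step 7: x = -13
The first disagreement with the printout is at step 4, where the value should be x = 3.

step 4, x = 3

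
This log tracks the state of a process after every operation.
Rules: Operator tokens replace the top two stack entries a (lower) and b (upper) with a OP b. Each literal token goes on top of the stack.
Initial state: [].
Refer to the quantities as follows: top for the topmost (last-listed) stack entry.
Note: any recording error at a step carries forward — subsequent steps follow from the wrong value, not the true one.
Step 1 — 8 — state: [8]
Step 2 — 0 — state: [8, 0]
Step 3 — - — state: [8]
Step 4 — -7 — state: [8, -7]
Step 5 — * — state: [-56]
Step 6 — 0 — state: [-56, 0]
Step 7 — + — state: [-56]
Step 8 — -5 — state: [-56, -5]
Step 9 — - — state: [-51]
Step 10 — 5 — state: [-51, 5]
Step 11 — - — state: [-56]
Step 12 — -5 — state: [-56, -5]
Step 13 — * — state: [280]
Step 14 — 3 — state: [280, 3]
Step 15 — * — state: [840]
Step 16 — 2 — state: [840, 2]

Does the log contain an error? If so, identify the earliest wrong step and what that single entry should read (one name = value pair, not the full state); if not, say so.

Recomputing the run from the initial state:
step 1: [8]
step 2: [8, 0]
step 3: [8]
step 4: [8, -7]
step 5: [-56]
step 6: [-56, 0]
step 7: [-56]
step 8: [-56, -5]
step 9: [-51]
step 10: [-51, 5]
step 11: [-56]
step 12: [-56, -5]
step 13: [280]
step 14: [280, 3]
step 15: [840]
step 16: [840, 2]
This matches the log at every step.

no error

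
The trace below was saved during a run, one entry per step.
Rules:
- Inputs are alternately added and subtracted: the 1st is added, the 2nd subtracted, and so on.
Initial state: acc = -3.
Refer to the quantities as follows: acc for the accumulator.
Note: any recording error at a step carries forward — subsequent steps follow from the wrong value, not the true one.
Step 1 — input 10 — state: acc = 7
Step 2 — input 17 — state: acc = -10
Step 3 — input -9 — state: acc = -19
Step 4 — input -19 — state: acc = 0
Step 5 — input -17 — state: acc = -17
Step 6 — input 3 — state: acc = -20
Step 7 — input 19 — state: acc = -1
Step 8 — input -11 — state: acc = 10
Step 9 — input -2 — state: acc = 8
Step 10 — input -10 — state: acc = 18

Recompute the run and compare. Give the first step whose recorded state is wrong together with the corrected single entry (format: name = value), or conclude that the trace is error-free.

Recomputing the run from the initial state:
step 1: acc = 7
step 2: acc = -10
step 3: acc = -19
step 4: acc = 0
step 5: acc = -17
step 6: acc = -20
step 7: acc = -1
step 8: acc = 10
step 9: acc = 8
step 10: acc = 18
This matches the trace at every step.

no error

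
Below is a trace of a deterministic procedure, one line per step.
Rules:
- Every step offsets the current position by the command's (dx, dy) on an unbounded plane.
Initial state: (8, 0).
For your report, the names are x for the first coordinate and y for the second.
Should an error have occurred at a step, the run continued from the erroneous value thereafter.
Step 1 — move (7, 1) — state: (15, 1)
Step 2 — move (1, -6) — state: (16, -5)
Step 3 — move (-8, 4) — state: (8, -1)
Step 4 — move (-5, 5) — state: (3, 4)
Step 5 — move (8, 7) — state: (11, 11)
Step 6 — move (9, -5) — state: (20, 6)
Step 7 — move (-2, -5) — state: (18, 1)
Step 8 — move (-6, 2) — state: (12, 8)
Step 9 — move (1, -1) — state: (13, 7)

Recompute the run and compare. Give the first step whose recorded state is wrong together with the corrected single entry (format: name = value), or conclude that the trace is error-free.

step 8, y = 3

step 1: x = 8 + (7) = 15, y = 0 + (1) = 1 -> verified
step 2: x = 15 + (1) = 16, y = 1 + (-6) = -5 -> in agreement
step 3: x = 16 + (-8) = 8, y = -5 + (4) = -1 -> consistent with the trace
step 4: x = 8 + (-5) = 3, y = -1 + (5) = 4 -> matches
step 5: x = 3 + (8) = 11, y = 4 + (7) = 11 -> matches
step 6: x = 11 + (9) = 20, y = 11 + (-5) = 6 -> verified
step 7: x = 20 + (-2) = 18, y = 6 + (-5) = 1 -> matches
step 8: x = 18 + (-6) = 12, y = 1 + (2) = 3 -> not what was recorded
Conclusion: step 8 carries the first error; the entry should be y = 3.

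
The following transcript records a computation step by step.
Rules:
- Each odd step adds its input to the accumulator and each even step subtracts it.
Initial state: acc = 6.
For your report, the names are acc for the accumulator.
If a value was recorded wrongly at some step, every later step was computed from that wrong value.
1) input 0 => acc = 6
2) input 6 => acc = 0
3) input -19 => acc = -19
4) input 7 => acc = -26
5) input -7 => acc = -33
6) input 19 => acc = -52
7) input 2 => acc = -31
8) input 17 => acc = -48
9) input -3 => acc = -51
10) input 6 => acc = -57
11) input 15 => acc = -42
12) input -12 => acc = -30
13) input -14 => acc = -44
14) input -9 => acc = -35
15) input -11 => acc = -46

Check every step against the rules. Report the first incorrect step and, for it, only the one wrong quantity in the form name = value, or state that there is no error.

Recomputing the run from the initial state:
step 1: acc = 6
step 2: acc = 0
step 3: acc = -19
step 4: acc = -26
step 5: acc = -33
step 6: acc = -52
step 7: acc = -50
step 8: acc = -67
step 9: acc = -70
step 10: acc = -76
step 11: acc = -61
step 12: acc = -49
step 13: acc = -63
step 14: acc = -54
step 15: acc = -65
The first disagreement with the transcript is at step 7, where the value should be acc = -50.

step 7, acc = -50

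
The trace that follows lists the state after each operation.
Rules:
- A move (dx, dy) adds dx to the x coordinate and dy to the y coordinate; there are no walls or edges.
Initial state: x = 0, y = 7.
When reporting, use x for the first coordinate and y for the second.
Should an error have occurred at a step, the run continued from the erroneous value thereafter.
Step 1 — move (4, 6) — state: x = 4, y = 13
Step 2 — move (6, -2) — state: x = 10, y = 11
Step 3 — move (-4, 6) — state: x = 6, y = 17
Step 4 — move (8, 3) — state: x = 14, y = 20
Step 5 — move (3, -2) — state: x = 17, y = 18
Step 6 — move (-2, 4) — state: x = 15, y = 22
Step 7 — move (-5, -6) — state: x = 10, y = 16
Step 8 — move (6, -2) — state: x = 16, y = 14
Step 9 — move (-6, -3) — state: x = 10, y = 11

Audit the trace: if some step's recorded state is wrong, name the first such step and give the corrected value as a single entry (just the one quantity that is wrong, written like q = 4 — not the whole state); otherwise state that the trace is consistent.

no error

Recomputing the run from the initial state:
step 1: x = 4, y = 13
step 2: x = 10, y = 11
step 3: x = 6, y = 17
step 4: x = 14, y = 20
step 5: x = 17, y = 18
step 6: x = 15, y = 22
step 7: x = 10, y = 16
step 8: x = 16, y = 14
step 9: x = 10, y = 11
This matches the trace at every step.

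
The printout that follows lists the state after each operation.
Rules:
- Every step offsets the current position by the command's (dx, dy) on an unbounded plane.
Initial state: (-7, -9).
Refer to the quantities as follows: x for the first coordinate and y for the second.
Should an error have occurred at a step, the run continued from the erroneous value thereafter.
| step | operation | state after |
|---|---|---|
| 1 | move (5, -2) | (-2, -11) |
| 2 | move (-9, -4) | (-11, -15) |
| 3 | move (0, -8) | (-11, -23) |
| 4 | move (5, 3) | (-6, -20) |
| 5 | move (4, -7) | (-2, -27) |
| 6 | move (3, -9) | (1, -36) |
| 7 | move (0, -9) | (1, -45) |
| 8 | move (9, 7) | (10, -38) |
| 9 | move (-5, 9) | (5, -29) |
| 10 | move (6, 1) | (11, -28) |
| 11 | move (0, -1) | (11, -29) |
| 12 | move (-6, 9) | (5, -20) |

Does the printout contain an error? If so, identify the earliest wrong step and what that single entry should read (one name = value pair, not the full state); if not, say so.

Recomputing the run from the initial state:
step 1: x = -2, y = -11
step 2: x = -11, y = -15
step 3: x = -11, y = -23
step 4: x = -6, y = -20
step 5: x = -2, y = -27
step 6: x = 1, y = -36
step 7: x = 1, y = -45
step 8: x = 10, y = -38
step 9: x = 5, y = -29
step 10: x = 11, y = -28
step 11: x = 11, y = -29
step 12: x = 5, y = -20
This matches the printout at every step.

no error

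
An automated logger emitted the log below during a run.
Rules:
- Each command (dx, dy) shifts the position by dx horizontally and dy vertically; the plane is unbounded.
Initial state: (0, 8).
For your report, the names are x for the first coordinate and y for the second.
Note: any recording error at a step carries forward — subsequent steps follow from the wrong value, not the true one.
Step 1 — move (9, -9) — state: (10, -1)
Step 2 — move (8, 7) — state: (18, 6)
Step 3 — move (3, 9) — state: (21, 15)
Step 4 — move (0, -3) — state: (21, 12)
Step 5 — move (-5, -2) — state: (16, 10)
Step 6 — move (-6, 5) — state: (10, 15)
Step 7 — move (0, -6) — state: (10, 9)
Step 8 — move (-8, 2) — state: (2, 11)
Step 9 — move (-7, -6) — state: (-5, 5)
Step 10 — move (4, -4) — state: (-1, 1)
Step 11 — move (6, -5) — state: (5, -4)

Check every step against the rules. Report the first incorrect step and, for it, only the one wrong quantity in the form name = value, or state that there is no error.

Recomputing the run from the initial state:
step 1: x = 9, y = -1
step 2: x = 17, y = 6
step 3: x = 20, y = 15
step 4: x = 20, y = 12
step 5: x = 15, y = 10
step 6: x = 9, y = 15
step 7: x = 9, y = 9
step 8: x = 1, y = 11
step 9: x = -6, y = 5
step 10: x = -2, y = 1
step 11: x = 4, y = -4
The first disagreement with the log is at step 1, where the value should be x = 9.

step 1, x = 9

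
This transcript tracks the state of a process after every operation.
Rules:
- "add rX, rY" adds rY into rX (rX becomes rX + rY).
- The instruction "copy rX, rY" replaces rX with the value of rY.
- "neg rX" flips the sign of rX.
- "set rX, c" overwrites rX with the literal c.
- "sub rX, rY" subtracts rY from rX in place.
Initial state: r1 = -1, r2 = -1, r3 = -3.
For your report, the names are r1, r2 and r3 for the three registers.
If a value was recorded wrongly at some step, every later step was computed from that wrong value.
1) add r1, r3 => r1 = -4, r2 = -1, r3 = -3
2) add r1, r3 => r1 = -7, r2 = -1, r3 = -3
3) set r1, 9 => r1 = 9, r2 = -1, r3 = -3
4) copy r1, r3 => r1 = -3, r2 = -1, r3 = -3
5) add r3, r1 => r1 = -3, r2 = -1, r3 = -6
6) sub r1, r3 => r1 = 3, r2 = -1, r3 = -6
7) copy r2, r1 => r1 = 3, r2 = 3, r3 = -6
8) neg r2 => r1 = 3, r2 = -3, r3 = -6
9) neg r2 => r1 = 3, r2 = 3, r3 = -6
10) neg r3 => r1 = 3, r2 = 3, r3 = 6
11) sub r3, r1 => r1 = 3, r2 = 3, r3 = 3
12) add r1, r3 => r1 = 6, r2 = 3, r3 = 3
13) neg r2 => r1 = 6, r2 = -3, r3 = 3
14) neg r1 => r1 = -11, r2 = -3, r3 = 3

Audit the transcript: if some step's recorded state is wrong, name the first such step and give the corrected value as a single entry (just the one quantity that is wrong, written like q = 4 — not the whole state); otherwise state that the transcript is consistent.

step 14, r1 = -6

step 1: r1 = -1 + -3 = -4 -> verified
step 2: r1 = -4 + -3 = -7 -> same as recorded
step 3: r1 = 9 -> checks out
step 4: r1 = -3 -> exactly as logged
step 5: r3 = -3 + -3 = -6 -> confirmed correct
step 6: r1 = -3 - -6 = 3 -> consistent with the transcript
step 7: r2 = 3 -> same as recorded
step 8: r2 = -(3) = -3 -> confirmed correct
step 9: r2 = -(-3) = 3 -> consistent with the transcript
step 10: r3 = -(-6) = 6 -> exactly as logged
step 11: r3 = 6 - 3 = 3 -> no discrepancy
step 12: r1 = 3 + 3 = 6 -> exactly as logged
step 13: r2 = -(3) = -3 -> verified
step 14: r1 = -(6) = -6 -> the transcript has a different value
Step 14 is the first one off; corrected, r1 = -6.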